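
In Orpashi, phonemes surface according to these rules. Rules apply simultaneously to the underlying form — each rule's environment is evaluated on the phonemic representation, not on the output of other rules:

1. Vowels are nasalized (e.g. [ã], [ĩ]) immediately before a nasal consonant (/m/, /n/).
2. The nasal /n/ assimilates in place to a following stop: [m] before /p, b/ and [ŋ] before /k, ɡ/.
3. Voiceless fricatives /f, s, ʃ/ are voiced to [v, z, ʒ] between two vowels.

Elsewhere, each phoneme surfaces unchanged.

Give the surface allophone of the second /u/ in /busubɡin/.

[u]

/u/ (between /s/ and /b/) is in the target of rule 1 but the environment (before a nasal consonant) is not met → [u].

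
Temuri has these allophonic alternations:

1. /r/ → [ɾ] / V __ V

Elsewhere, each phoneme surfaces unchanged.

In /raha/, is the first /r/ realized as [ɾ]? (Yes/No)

No

/r/ — word-initial; rule 1 does not apply here → [r].
The actual realization is [r], not [ɾ].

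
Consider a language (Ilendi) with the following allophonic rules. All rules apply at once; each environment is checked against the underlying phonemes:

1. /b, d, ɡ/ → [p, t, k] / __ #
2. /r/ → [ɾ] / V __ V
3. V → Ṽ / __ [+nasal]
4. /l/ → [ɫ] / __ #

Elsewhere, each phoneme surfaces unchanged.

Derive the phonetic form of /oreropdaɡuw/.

/o/ (word-initial) fails the environment for rule 3, so it stays [o].
/r/ (between /o/ and /e/) occurs between two vowels → [ɾ] by rule 2.
/e/ (between /r/ and /r/) is in the target of rule 3 but the environment (before a nasal consonant) is not met → [e].
Rule 2 applies to /r/ (between /e/ and /o/: between two vowels) → [ɾ].
/o/ (between /r/ and /p/) fails the environment for rule 3, so it stays [o].
/p/ (between /o/ and /d/) is unaffected → [p].
/d/ (between /p/ and /a/): rule 1 targets it, but not word-finally → unchanged [d].
/a/ (between /d/ and /ɡ/) fails the environment for rule 3, so it stays [a].
/ɡ/ (between /a/ and /u/) fails the environment for rule 1, so it stays [ɡ].
/u/ — between /ɡ/ and /w/; rule 3 does not apply here → [u].
/w/ (word-final) is unaffected → [w].

[oɾeɾopdaɡuw]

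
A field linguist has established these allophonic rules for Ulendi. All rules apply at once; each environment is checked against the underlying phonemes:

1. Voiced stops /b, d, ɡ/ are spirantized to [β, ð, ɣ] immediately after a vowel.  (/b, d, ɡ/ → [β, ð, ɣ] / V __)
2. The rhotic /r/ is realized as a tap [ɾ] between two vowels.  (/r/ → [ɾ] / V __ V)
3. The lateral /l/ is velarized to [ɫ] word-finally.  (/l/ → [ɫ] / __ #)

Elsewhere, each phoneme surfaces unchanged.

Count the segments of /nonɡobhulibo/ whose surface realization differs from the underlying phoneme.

Segments that undergo a rule: /b/ → [β] (rule 1); /b/ → [β] (rule 1).
All other segments surface unchanged.

2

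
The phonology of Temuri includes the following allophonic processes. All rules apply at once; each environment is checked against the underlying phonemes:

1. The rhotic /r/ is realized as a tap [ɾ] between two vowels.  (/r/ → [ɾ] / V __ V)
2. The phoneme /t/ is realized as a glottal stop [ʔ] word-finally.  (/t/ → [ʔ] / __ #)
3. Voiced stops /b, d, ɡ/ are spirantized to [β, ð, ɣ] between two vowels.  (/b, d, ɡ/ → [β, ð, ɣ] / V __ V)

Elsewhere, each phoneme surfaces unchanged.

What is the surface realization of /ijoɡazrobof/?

[ijoɣazroβof]

/ɡ/ (between /o/ and /a/) occurs between two vowels → [ɣ] by rule 3.
/r/ (between /z/ and /o/) is in the target of rule 1 but the environment (between two vowels) is not met → [r].
/b/ — between /o/ and /o/, between two vowels — surfaces as [β] (rule 3).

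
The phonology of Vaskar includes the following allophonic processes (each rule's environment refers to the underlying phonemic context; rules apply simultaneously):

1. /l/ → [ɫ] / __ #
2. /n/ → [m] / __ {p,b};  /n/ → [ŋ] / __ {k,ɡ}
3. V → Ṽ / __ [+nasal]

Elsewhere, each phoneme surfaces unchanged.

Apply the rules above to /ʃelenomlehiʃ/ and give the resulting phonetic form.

/e/ (between /ʃ/ and /l/): rule 3 targets it, but not before a nasal consonant → unchanged [e].
/l/ (between /e/ and /e/) fails the environment for rule 1, so it stays [l].
/e/ meets the environment for rule 3 (before a nasal consonant) → [ẽ].
/n/ (between /e/ and /o/) is in the target of rule 2 but the environment (before a labial or velar stop) is not met → [n].
/o/ meets the environment for rule 3 (before a nasal consonant) → [õ].
/l/ — between /m/ and /e/; rule 1 does not apply here → [l].
/e/ — between /l/ and /h/; rule 3 does not apply here → [e].
/i/ (between /h/ and /ʃ/): rule 3 targets it, but not before a nasal consonant → unchanged [i].

[ʃelẽnõmlehiʃ]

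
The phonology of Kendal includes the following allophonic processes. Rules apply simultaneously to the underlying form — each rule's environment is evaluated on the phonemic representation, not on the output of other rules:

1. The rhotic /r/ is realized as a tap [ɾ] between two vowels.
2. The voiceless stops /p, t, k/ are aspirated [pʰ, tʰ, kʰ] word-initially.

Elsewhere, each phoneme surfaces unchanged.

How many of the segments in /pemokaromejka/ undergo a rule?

2

Segments that undergo a rule: /p/ → [pʰ] (rule 2); /r/ → [ɾ] (rule 1).
All other segments surface unchanged.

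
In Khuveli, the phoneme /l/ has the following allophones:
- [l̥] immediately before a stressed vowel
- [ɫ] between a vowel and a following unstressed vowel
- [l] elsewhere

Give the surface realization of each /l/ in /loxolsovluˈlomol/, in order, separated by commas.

[l], [l], [l], [l̥], [l]

Occurrence 1 (position 1): no conditioning environment matches → elsewhere allophone [l].
Occurrence 2 (position 5): no conditioning environment matches → elsewhere allophone [l].
Occurrence 3 (position 9): no conditioning environment matches → elsewhere allophone [l].
Occurrence 4 (position 11): immediately before a stressed vowel → [l̥].
Occurrence 5 (position 15): no conditioning environment matches → elsewhere allophone [l].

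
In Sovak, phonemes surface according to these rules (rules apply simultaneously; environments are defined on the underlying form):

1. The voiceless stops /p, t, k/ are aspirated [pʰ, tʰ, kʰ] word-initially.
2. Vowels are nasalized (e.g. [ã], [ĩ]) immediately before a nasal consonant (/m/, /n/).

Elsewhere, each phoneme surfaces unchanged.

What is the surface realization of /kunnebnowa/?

[kʰũnnebnowa]

/k/ (word-initial) occurs word-initially → [kʰ] by rule 1.
Rule 2 applies to /u/ (between /k/ and /n/: before a nasal consonant) → [ũ].
/e/ (between /n/ and /b/) fails the environment for rule 2, so it stays [e].
/o/ — between /n/ and /w/; rule 2 does not apply here → [o].
/a/ (word-final): rule 2 targets it, but not before a nasal consonant → unchanged [a].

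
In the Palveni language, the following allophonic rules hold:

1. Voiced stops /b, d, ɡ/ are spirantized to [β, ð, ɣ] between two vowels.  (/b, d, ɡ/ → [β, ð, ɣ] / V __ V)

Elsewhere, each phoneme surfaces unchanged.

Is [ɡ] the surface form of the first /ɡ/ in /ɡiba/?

Yes

/ɡ/ (word-initial) fails the environment for rule 1, so it stays [ɡ].
The actual realization is [ɡ], which matches [ɡ].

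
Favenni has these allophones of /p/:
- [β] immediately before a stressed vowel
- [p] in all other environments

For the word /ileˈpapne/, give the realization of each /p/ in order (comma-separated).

[β], [p]

Occurrence 1 (position 4): immediately before a stressed vowel → [β].
Occurrence 2 (position 6): no conditioning environment matches → elsewhere allophone [p].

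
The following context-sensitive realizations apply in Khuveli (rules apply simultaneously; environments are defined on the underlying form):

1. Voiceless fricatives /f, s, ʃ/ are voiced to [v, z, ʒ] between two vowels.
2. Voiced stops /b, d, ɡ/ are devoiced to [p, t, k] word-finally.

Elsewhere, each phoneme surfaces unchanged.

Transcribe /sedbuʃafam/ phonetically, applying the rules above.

[sedbuʒavam]

/s/ (word-initial): rule 1 targets it, but not between two vowels → unchanged [s].
/e/ stays [e].
/d/ (between /e/ and /b/): rule 2 targets it, but not word-finally → unchanged [d].
/b/ (between /d/ and /u/) is in the target of rule 2 but the environment (word-finally) is not met → [b].
/u/ (between /b/ and /ʃ/): no rule targets it → [u].
/ʃ/ (between /u/ and /a/): between two vowels, so rule 1 applies → [ʒ].
/a/ — not in any rule's target class → [a].
/f/ — between /a/ and /a/, between two vowels — surfaces as [v] (rule 1).
/a/ — not in any rule's target class → [a].
/m/ (word-final) is unaffected → [m].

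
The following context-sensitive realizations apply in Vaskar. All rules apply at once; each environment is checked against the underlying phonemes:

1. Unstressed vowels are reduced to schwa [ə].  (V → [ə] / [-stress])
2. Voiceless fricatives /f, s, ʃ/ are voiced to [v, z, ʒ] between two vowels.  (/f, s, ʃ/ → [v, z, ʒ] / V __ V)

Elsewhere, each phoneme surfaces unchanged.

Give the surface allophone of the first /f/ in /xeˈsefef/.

Rule 2 applies to /f/ (between /e/ and /e/: between two vowels) → [v].

[v]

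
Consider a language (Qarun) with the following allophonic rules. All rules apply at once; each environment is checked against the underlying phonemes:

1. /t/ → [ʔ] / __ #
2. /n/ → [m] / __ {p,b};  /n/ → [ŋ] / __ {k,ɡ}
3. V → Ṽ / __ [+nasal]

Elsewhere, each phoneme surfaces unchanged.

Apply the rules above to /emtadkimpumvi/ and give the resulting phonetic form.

[ẽmtadkĩmpũmvi]

Rule 3 applies to /e/ (word-initial: before a nasal consonant) → [ẽ].
/m/ (between /e/ and /t/) is unaffected → [m].
/t/ — between /m/ and /a/; rule 1 does not apply here → [t].
/a/ (between /t/ and /d/): rule 3 targets it, but not before a nasal consonant → unchanged [a].
/d/ — not in any rule's target class → [d].
/k/ — not in any rule's target class → [k].
/i/ — between /k/ and /m/, before a nasal consonant — surfaces as [ĩ] (rule 3).
/m/ stays [m].
/p/ (between /m/ and /u/) is unaffected → [p].
Rule 3 applies to /u/ (between /p/ and /m/: before a nasal consonant) → [ũ].
/m/ (between /u/ and /v/) is unaffected → [m].
/v/ stays [v].
/i/ (word-final) is in the target of rule 3 but the environment (before a nasal consonant) is not met → [i].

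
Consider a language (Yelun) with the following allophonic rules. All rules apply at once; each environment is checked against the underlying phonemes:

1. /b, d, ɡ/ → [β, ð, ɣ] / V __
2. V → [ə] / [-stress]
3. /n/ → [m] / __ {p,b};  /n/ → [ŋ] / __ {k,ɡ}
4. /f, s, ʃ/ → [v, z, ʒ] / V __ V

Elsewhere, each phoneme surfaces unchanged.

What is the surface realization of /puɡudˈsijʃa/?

/p/ (word-initial) is unaffected → [p].
/u/ (between /p/ and /ɡ/): in an unstressed syllable, so rule 2 applies → [ə].
/ɡ/ — between /u/ and /u/, immediately after a vowel — surfaces as [ɣ] (rule 1).
/u/ (between /ɡ/ and /d/) occurs in an unstressed syllable → [ə] by rule 2.
/d/ (between /u/ and /s/): immediately after a vowel, so rule 1 applies → [ð].
/s/ (between /d/ and /i/) fails the environment for rule 4, so it stays [s].
/i/ — between /s/ and /j/; rule 2 does not apply here → [i].
/j/ — not in any rule's target class → [j].
/ʃ/ (between /j/ and /a/) is in the target of rule 4 but the environment (between two vowels) is not met → [ʃ].
/a/ meets the environment for rule 2 (in an unstressed syllable) → [ə].

[pəɣəðˈsijʃə]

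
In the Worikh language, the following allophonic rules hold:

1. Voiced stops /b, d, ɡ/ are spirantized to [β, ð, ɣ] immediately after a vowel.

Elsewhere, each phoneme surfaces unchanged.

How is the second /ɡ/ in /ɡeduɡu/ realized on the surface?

[ɣ]

/ɡ/ — between /u/ and /u/, immediately after a vowel — surfaces as [ɣ] (rule 1).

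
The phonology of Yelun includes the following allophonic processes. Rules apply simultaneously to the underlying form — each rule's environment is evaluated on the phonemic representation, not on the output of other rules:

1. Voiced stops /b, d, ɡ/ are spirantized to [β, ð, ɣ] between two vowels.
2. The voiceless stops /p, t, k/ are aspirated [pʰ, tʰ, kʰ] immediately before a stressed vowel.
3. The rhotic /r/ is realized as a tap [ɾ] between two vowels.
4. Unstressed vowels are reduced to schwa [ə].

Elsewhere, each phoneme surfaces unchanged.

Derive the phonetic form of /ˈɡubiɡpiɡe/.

[ˈɡuβəɡpəɣə]

/ɡ/ (word-initial): rule 1 targets it, but not between two vowels → unchanged [ɡ].
/u/ (between /ɡ/ and /b/): rule 4 targets it, but not in an unstressed syllable → unchanged [u].
/b/ — between /u/ and /i/, between two vowels — surfaces as [β] (rule 1).
Rule 4 applies to /i/ (between /b/ and /ɡ/: in an unstressed syllable) → [ə].
/ɡ/ (between /i/ and /p/) fails the environment for rule 1, so it stays [ɡ].
/p/ — between /ɡ/ and /i/; rule 2 does not apply here → [p].
/i/ (between /p/ and /ɡ/) occurs in an unstressed syllable → [ə] by rule 4.
Rule 1 applies to /ɡ/ (between /i/ and /e/: between two vowels) → [ɣ].
/e/ meets the environment for rule 4 (in an unstressed syllable) → [ə].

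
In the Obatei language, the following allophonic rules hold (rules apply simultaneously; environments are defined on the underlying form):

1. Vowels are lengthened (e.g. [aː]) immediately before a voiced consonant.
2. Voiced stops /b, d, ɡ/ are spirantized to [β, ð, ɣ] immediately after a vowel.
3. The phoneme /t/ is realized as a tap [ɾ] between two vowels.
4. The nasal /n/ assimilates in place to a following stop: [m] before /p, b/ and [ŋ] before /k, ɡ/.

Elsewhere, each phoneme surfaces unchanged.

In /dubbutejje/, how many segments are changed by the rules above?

Segments that undergo a rule: /u/ → [uː] (rule 1); /b/ → [β] (rule 2); /t/ → [ɾ] (rule 3); /e/ → [eː] (rule 1).
All other segments surface unchanged.

4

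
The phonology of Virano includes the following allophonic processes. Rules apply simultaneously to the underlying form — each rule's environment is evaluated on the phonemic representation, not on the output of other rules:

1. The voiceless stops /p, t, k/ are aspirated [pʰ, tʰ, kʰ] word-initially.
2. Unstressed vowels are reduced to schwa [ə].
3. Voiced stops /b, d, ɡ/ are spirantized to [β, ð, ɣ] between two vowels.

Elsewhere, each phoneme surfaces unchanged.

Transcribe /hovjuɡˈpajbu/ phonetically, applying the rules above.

/h/ (word-initial) is unaffected → [h].
/o/ (between /h/ and /v/): in an unstressed syllable, so rule 2 applies → [ə].
/v/ stays [v].
/j/ — not in any rule's target class → [j].
Rule 2 applies to /u/ (between /j/ and /ɡ/: in an unstressed syllable) → [ə].
/ɡ/ (between /u/ and /p/) fails the environment for rule 3, so it stays [ɡ].
/p/ (between /ɡ/ and /a/) is in the target of rule 1 but the environment (word-initially) is not met → [p].
/a/ (between /p/ and /j/): rule 2 targets it, but not in an unstressed syllable → unchanged [a].
/j/ (between /a/ and /b/) is unaffected → [j].
/b/ (between /j/ and /u/): rule 3 targets it, but not between two vowels → unchanged [b].
/u/ — word-final, in an unstressed syllable — surfaces as [ə] (rule 2).

[həvjəɡˈpajbə]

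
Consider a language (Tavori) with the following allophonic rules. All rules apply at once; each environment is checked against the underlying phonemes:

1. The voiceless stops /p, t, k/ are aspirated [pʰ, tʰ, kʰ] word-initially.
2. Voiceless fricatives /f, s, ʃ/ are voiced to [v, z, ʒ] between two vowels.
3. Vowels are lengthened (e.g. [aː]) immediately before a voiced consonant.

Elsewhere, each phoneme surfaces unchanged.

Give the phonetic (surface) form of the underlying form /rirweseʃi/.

/r/ — not in any rule's target class → [r].
Rule 3 applies to /i/ (between /r/ and /r/: before a voiced consonant) → [iː].
/r/ stays [r].
/w/ (between /r/ and /e/): no rule targets it → [w].
/e/ (between /w/ and /s/): rule 3 targets it, but not before a voiced consonant → unchanged [e].
/s/ meets the environment for rule 2 (between two vowels) → [z].
/e/ (between /s/ and /ʃ/) fails the environment for rule 3, so it stays [e].
/ʃ/ (between /e/ and /i/): between two vowels, so rule 2 applies → [ʒ].
/i/ (word-final) is in the target of rule 3 but the environment (before a voiced consonant) is not met → [i].

[riːrwezeʒi]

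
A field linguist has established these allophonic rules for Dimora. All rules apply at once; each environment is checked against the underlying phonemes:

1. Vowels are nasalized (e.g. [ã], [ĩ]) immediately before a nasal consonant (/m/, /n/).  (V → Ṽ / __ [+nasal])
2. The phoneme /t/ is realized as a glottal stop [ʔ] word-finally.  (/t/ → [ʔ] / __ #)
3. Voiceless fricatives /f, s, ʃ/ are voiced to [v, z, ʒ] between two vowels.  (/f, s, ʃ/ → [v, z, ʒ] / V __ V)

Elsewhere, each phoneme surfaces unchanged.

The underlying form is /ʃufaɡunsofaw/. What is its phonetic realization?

[ʃuvaɡũnsovaw]

/ʃ/ (word-initial) fails the environment for rule 3, so it stays [ʃ].
/u/ (between /ʃ/ and /f/): rule 1 targets it, but not before a nasal consonant → unchanged [u].
/f/ (between /u/ and /a/) occurs between two vowels → [v] by rule 3.
/a/ (between /f/ and /ɡ/) is in the target of rule 1 but the environment (before a nasal consonant) is not met → [a].
/ɡ/ stays [ɡ].
/u/ — between /ɡ/ and /n/, before a nasal consonant — surfaces as [ũ] (rule 1).
/n/ (between /u/ and /s/): no rule targets it → [n].
/s/ — between /n/ and /o/; rule 3 does not apply here → [s].
/o/ — between /s/ and /f/; rule 1 does not apply here → [o].
/f/ (between /o/ and /a/) occurs between two vowels → [v] by rule 3.
/a/ (between /f/ and /w/) fails the environment for rule 1, so it stays [a].
/w/ — not in any rule's target class → [w].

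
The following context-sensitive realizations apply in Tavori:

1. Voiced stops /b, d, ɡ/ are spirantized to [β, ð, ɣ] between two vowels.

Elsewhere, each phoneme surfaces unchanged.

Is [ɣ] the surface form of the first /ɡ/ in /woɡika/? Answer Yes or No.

Yes

/ɡ/ meets the environment for rule 1 (between two vowels) → [ɣ].
The actual realization is [ɣ], which matches [ɣ].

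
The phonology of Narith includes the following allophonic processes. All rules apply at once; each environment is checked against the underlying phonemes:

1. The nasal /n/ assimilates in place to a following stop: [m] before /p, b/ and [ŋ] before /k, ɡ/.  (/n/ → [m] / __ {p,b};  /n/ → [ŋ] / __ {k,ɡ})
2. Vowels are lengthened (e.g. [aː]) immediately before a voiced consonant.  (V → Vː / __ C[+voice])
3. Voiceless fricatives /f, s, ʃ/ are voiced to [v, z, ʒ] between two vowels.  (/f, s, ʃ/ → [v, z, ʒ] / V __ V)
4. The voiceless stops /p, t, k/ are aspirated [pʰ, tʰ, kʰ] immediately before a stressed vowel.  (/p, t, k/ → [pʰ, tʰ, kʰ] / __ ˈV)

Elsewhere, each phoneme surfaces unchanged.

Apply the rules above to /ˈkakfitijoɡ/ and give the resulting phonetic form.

/k/ (word-initial): immediately before a stressed vowel, so rule 4 applies → [kʰ].
/a/ (between /k/ and /k/): rule 2 targets it, but not before a voiced consonant → unchanged [a].
/k/ — between /a/ and /f/; rule 4 does not apply here → [k].
/f/ (between /k/ and /i/): rule 3 targets it, but not between two vowels → unchanged [f].
/i/ — between /f/ and /t/; rule 2 does not apply here → [i].
/t/ (between /i/ and /i/) is in the target of rule 4 but the environment (immediately before a stressed vowel) is not met → [t].
Rule 2 applies to /i/ (between /t/ and /j/: before a voiced consonant) → [iː].
/j/ (between /i/ and /o/): no rule targets it → [j].
Rule 2 applies to /o/ (between /j/ and /ɡ/: before a voiced consonant) → [oː].
/ɡ/ (word-final): no rule targets it → [ɡ].

[ˈkʰakfitiːjoːɡ]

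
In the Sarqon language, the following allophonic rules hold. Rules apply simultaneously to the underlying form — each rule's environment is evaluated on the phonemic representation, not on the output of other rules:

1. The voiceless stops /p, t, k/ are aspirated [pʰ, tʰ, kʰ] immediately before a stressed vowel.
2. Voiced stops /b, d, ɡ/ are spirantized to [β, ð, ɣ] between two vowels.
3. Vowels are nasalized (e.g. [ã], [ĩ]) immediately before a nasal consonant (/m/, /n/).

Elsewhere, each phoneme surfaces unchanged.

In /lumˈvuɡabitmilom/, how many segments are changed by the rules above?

4

Segments that undergo a rule: /u/ → [ũ] (rule 3); /ɡ/ → [ɣ] (rule 2); /b/ → [β] (rule 2); /o/ → [õ] (rule 3).
All other segments surface unchanged.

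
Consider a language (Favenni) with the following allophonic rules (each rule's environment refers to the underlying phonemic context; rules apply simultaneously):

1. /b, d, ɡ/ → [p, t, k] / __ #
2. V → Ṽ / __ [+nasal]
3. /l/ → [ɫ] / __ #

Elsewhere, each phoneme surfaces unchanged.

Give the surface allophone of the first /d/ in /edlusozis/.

[d]

/d/ (between /e/ and /l/): rule 1 targets it, but not word-finally → unchanged [d].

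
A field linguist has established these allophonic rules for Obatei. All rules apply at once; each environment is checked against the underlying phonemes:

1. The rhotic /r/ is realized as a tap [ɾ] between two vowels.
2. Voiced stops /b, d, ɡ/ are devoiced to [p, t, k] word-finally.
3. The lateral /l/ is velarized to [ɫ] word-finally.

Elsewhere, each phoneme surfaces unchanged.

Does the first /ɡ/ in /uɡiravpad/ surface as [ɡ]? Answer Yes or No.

Yes

/ɡ/ (between /u/ and /i/) is in the target of rule 2 but the environment (word-finally) is not met → [ɡ].
The actual realization is [ɡ], which matches [ɡ].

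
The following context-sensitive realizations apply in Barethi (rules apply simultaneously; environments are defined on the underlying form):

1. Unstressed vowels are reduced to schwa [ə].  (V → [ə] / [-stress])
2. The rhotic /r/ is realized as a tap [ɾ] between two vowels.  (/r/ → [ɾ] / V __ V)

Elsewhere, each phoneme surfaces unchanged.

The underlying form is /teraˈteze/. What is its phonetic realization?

[təɾəˈtezə]

/t/ stays [t].
/e/ meets the environment for rule 1 (in an unstressed syllable) → [ə].
/r/ (between /e/ and /a/): between two vowels, so rule 2 applies → [ɾ].
/a/ — between /r/ and /t/, in an unstressed syllable — surfaces as [ə] (rule 1).
/t/ — not in any rule's target class → [t].
/e/ (between /t/ and /z/): rule 1 targets it, but not in an unstressed syllable → unchanged [e].
/z/ (between /e/ and /e/) is unaffected → [z].
Rule 1 applies to /e/ (word-final: in an unstressed syllable) → [ə].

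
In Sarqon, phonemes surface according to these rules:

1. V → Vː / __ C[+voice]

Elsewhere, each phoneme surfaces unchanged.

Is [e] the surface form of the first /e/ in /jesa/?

/e/ (between /j/ and /s/): rule 1 targets it, but not before a voiced consonant → unchanged [e].
The actual realization is [e], which matches [e].

Yes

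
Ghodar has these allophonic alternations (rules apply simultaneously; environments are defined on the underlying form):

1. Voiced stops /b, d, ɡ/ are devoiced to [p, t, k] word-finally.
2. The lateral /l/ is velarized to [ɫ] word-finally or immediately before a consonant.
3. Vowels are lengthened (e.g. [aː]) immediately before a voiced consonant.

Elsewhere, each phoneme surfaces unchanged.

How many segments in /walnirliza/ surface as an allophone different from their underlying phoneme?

Segments that undergo a rule: /a/ → [aː] (rule 3); /l/ → [ɫ] (rule 2); /i/ → [iː] (rule 3); /i/ → [iː] (rule 3).
All other segments surface unchanged.

4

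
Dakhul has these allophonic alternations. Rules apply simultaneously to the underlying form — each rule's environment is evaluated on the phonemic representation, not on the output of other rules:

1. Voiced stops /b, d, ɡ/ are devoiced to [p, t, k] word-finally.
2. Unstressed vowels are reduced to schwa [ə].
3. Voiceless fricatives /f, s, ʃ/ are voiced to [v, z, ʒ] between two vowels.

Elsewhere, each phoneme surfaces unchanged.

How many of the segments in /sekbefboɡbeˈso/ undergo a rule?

Segments that undergo a rule: /e/ → [ə] (rule 2); /e/ → [ə] (rule 2); /o/ → [ə] (rule 2); /e/ → [ə] (rule 2); /s/ → [z] (rule 3).
All other segments surface unchanged.

5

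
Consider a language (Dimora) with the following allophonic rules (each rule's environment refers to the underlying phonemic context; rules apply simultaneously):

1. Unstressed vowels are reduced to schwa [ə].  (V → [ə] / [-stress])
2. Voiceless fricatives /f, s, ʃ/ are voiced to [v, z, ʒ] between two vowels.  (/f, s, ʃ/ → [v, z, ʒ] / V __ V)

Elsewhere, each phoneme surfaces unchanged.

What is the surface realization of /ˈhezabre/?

[ˈhezəbrə]

/h/ stays [h].
/e/ (between /h/ and /z/): rule 1 targets it, but not in an unstressed syllable → unchanged [e].
/z/ stays [z].
/a/ — between /z/ and /b/, in an unstressed syllable — surfaces as [ə] (rule 1).
/b/ — not in any rule's target class → [b].
/r/ (between /b/ and /e/): no rule targets it → [r].
Rule 1 applies to /e/ (word-final: in an unstressed syllable) → [ə].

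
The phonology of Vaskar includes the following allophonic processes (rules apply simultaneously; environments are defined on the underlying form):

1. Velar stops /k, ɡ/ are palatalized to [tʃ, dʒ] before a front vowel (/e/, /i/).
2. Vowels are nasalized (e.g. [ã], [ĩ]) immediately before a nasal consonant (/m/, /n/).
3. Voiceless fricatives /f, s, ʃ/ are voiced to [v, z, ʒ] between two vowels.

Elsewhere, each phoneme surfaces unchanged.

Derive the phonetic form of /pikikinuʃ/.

/p/ stays [p].
/i/ — between /p/ and /k/; rule 2 does not apply here → [i].
/k/ — between /i/ and /i/, before a front vowel — surfaces as [tʃ] (rule 1).
/i/ — between /k/ and /k/; rule 2 does not apply here → [i].
/k/ (between /i/ and /i/): before a front vowel, so rule 1 applies → [tʃ].
/i/ meets the environment for rule 2 (before a nasal consonant) → [ĩ].
/n/ (between /i/ and /u/): no rule targets it → [n].
/u/ (between /n/ and /ʃ/): rule 2 targets it, but not before a nasal consonant → unchanged [u].
/ʃ/ (word-final) is in the target of rule 3 but the environment (between two vowels) is not met → [ʃ].

[pitʃitʃĩnuʃ]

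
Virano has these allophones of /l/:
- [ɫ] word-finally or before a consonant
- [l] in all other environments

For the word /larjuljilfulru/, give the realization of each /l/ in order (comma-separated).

[l], [ɫ], [ɫ], [ɫ]

Occurrence 1 (position 1): no conditioning environment matches → elsewhere allophone [l].
Occurrence 2 (position 6): word-finally or before a consonant → [ɫ].
Occurrence 3 (position 9): word-finally or before a consonant → [ɫ].
Occurrence 4 (position 12): word-finally or before a consonant → [ɫ].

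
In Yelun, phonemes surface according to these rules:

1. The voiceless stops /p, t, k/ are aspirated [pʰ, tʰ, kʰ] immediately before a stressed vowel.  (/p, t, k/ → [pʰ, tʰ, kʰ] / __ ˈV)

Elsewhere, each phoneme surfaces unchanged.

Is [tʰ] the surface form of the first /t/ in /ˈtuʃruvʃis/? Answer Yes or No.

Yes

/t/ (word-initial): immediately before a stressed vowel, so rule 1 applies → [tʰ].
The actual realization is [tʰ], which matches [tʰ].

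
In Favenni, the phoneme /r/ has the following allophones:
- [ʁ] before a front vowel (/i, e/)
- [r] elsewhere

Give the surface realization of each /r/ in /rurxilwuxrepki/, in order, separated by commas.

[r], [r], [ʁ]

Occurrence 1 (position 1): no conditioning environment matches → elsewhere allophone [r].
Occurrence 2 (position 3): no conditioning environment matches → elsewhere allophone [r].
Occurrence 3 (position 10): before a front vowel (/i, e/) → [ʁ].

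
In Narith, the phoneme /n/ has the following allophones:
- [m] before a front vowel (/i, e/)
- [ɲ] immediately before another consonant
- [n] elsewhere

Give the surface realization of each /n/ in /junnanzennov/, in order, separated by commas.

Occurrence 1 (position 3): immediately before another consonant → [ɲ].
Occurrence 2 (position 4): no conditioning environment matches → elsewhere allophone [n].
Occurrence 3 (position 6): immediately before another consonant → [ɲ].
Occurrence 4 (position 9): immediately before another consonant → [ɲ].
Occurrence 5 (position 10): no conditioning environment matches → elsewhere allophone [n].

[ɲ], [n], [ɲ], [ɲ], [n]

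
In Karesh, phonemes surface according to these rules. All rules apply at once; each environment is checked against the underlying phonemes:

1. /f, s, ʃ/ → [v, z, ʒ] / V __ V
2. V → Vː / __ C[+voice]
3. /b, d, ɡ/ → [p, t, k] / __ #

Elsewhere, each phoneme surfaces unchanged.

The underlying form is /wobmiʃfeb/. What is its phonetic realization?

[woːbmiʃfeːp]

/w/ (word-initial): no rule targets it → [w].
Rule 2 applies to /o/ (between /w/ and /b/: before a voiced consonant) → [oː].
/b/ (between /o/ and /m/) is in the target of rule 3 but the environment (word-finally) is not met → [b].
/m/ (between /b/ and /i/): no rule targets it → [m].
/i/ (between /m/ and /ʃ/) is in the target of rule 2 but the environment (before a voiced consonant) is not met → [i].
/ʃ/ (between /i/ and /f/) is in the target of rule 1 but the environment (between two vowels) is not met → [ʃ].
/f/ (between /ʃ/ and /e/) is in the target of rule 1 but the environment (between two vowels) is not met → [f].
/e/ meets the environment for rule 2 (before a voiced consonant) → [eː].
/b/ (word-final) occurs word-finally → [p] by rule 3.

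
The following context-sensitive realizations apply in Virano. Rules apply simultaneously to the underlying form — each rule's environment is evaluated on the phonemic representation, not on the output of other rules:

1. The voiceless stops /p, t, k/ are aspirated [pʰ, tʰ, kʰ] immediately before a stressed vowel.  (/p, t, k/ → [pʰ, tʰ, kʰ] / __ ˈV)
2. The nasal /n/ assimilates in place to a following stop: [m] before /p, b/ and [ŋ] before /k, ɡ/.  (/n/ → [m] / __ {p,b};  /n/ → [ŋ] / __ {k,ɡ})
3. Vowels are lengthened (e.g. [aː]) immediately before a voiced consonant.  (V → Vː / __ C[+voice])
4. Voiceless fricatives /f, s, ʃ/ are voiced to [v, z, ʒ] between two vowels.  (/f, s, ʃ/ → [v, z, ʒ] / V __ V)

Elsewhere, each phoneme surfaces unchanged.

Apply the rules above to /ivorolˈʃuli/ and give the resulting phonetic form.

/i/ (word-initial) occurs before a voiced consonant → [iː] by rule 3.
/o/ meets the environment for rule 3 (before a voiced consonant) → [oː].
/o/ (between /r/ and /l/): before a voiced consonant, so rule 3 applies → [oː].
/ʃ/ — between /l/ and /u/; rule 4 does not apply here → [ʃ].
/u/ — between /ʃ/ and /l/, before a voiced consonant — surfaces as [uː] (rule 3).
/i/ (word-final): rule 3 targets it, but not before a voiced consonant → unchanged [i].

[iːvoːroːlˈʃuːli]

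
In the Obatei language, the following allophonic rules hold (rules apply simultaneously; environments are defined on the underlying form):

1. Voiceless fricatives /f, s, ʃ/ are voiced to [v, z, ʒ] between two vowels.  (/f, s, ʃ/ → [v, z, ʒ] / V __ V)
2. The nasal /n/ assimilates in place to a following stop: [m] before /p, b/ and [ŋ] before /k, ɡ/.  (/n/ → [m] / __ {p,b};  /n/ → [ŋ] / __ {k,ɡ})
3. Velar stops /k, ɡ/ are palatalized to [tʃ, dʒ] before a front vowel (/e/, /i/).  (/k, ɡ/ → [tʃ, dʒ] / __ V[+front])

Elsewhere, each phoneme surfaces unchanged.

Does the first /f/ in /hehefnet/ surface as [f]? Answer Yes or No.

Yes

/f/ (between /e/ and /n/) is in the target of rule 1 but the environment (between two vowels) is not met → [f].
The actual realization is [f], which matches [f].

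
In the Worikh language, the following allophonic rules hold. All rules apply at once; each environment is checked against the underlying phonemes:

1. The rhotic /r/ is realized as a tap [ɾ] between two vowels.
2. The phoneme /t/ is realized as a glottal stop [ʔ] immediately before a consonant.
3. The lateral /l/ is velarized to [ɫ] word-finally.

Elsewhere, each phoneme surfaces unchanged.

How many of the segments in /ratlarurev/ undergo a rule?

3

Segments that undergo a rule: /t/ → [ʔ] (rule 2); /r/ → [ɾ] (rule 1); /r/ → [ɾ] (rule 1).
All other segments surface unchanged.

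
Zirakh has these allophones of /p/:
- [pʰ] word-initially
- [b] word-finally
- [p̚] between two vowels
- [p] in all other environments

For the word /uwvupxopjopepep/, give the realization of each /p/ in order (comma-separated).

[p], [p], [p̚], [p̚], [b]

Occurrence 1 (position 5): no conditioning environment matches → elsewhere allophone [p].
Occurrence 2 (position 8): no conditioning environment matches → elsewhere allophone [p].
Occurrence 3 (position 11): between two vowels → [p̚].
Occurrence 4 (position 13): between two vowels → [p̚].
Occurrence 5 (position 15): word-finally → [b].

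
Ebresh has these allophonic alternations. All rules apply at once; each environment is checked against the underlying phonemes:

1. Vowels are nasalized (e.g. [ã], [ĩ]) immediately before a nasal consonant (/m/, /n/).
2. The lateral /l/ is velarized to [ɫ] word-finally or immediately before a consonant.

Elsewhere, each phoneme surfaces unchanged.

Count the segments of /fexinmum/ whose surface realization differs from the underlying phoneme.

Segments that undergo a rule: /i/ → [ĩ] (rule 1); /u/ → [ũ] (rule 1).
All other segments surface unchanged.

2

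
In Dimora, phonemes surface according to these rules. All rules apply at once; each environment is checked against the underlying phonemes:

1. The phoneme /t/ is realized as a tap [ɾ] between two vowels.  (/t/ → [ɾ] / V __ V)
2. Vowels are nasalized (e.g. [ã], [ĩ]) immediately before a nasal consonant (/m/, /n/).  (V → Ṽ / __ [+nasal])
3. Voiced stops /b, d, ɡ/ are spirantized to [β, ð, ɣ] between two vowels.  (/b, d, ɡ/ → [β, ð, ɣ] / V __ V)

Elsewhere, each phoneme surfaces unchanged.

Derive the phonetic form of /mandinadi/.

/m/ (word-initial) is unaffected → [m].
/a/ (between /m/ and /n/): before a nasal consonant, so rule 2 applies → [ã].
/n/ — not in any rule's target class → [n].
/d/ (between /n/ and /i/) fails the environment for rule 3, so it stays [d].
/i/ (between /d/ and /n/): before a nasal consonant, so rule 2 applies → [ĩ].
/n/ — not in any rule's target class → [n].
/a/ (between /n/ and /d/) is in the target of rule 2 but the environment (before a nasal consonant) is not met → [a].
/d/ — between /a/ and /i/, between two vowels — surfaces as [ð] (rule 3).
/i/ — word-final; rule 2 does not apply here → [i].

[mãndĩnaði]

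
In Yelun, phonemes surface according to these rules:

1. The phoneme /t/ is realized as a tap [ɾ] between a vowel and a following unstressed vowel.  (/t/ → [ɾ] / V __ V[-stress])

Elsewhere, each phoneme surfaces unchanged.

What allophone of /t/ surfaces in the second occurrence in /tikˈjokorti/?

/t/ (between /r/ and /i/) is in the target of rule 1 but the environment (between a vowel and a following unstressed vowel) is not met → [t].

[t]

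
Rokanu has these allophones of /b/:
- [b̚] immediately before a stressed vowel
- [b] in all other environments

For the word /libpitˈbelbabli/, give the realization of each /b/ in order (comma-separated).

[b], [b̚], [b], [b]

Occurrence 1 (position 3): no conditioning environment matches → elsewhere allophone [b].
Occurrence 2 (position 7): immediately before a stressed vowel → [b̚].
Occurrence 3 (position 10): no conditioning environment matches → elsewhere allophone [b].
Occurrence 4 (position 12): no conditioning environment matches → elsewhere allophone [b].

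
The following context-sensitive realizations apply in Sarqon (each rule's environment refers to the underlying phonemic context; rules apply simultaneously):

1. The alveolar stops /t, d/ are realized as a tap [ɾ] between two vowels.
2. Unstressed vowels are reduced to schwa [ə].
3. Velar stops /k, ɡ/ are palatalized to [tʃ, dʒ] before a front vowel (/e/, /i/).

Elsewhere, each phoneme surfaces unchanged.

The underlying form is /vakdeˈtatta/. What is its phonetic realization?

[vəkdəˈɾattə]

/v/ stays [v].
/a/ meets the environment for rule 2 (in an unstressed syllable) → [ə].
/k/ (between /a/ and /d/) fails the environment for rule 3, so it stays [k].
/d/ (between /k/ and /e/) is in the target of rule 1 but the environment (between two vowels) is not met → [d].
/e/ (between /d/ and /t/) occurs in an unstressed syllable → [ə] by rule 2.
/t/ (between /e/ and /a/) occurs between two vowels → [ɾ] by rule 1.
/a/ (between /t/ and /t/) is in the target of rule 2 but the environment (in an unstressed syllable) is not met → [a].
/t/ — between /a/ and /t/; rule 1 does not apply here → [t].
/t/ (between /t/ and /a/) is in the target of rule 1 but the environment (between two vowels) is not met → [t].
/a/ (word-final) occurs in an unstressed syllable → [ə] by rule 2.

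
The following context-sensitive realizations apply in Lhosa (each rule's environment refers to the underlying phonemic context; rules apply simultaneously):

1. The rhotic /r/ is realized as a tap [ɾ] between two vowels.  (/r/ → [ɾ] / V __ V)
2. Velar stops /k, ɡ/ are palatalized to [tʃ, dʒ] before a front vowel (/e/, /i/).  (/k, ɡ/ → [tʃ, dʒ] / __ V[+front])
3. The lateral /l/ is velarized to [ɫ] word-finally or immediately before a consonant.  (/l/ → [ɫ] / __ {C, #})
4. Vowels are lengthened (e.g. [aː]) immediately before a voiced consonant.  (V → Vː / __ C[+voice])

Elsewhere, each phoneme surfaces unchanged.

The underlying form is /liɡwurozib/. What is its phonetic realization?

[liːɡwuːɾoːziːb]

/l/ (word-initial) is in the target of rule 3 but the environment (word-finally or immediately before a consonant) is not met → [l].
Rule 4 applies to /i/ (between /l/ and /ɡ/: before a voiced consonant) → [iː].
/ɡ/ (between /i/ and /w/) is in the target of rule 2 but the environment (before a front vowel) is not met → [ɡ].
/w/ stays [w].
/u/ (between /w/ and /r/) occurs before a voiced consonant → [uː] by rule 4.
/r/ — between /u/ and /o/, between two vowels — surfaces as [ɾ] (rule 1).
/o/ (between /r/ and /z/) occurs before a voiced consonant → [oː] by rule 4.
/z/ — not in any rule's target class → [z].
Rule 4 applies to /i/ (between /z/ and /b/: before a voiced consonant) → [iː].
/b/ — not in any rule's target class → [b].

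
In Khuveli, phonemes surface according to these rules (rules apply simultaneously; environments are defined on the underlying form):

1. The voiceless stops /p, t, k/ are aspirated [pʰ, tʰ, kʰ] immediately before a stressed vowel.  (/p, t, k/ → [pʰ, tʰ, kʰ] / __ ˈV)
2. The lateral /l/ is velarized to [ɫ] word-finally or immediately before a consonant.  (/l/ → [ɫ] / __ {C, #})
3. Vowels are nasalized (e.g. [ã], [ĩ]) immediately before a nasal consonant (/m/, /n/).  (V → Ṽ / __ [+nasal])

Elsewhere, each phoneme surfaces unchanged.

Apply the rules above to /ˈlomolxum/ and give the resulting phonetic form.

[ˈlõmoɫxũm]

/l/ — word-initial; rule 2 does not apply here → [l].
/o/ — between /l/ and /m/, before a nasal consonant — surfaces as [õ] (rule 3).
/m/ — not in any rule's target class → [m].
/o/ — between /m/ and /l/; rule 3 does not apply here → [o].
/l/ — between /o/ and /x/, word-finally or immediately before a consonant — surfaces as [ɫ] (rule 2).
/x/ stays [x].
/u/ meets the environment for rule 3 (before a nasal consonant) → [ũ].
/m/ (word-final): no rule targets it → [m].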